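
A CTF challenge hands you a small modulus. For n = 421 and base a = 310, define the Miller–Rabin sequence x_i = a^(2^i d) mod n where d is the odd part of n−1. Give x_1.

420

n − 1 = 420 = 2^2 · 105, so s = 2 and d = 105.
x_0 = 310^105 mod 421 = 392.
x_1 = 392^2 mod 421 = 420.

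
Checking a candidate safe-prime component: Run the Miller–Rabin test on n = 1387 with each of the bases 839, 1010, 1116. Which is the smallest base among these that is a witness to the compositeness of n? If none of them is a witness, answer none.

1010

n − 1 = 1386 = 2^1 · 693, so s = 1 and d = 693.
Base 839: x_0 = 839^693 mod 1387 = 1386. x_0 = 1386 ≡ −1, so 839 is not a witness.
Base 1010: x_0 = 1010^693 mod 1387 = 246. x_0 ∉ {1, 1386} and s = 1, so 1010 is a Miller–Rabin witness and 1387 is composite.
Base 1116: x_0 = 1116^693 mod 1387 = 854. x_0 ∉ {1, 1386} and s = 1, so 1116 is a Miller–Rabin witness and 1387 is composite.
The smallest witness among the given bases is 1010.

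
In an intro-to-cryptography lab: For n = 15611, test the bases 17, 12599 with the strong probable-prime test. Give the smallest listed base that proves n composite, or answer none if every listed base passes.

17

n − 1 = 15610 = 2^1 · 7805, so s = 1 and d = 7805.
Base 17: x_0 = 17^7805 mod 15611 = 1038. x_0 ∉ {1, 15610} and s = 1, so 17 is a Miller–Rabin witness and 15611 is composite.
Base 12599: x_0 = 12599^7805 mod 15611 = 10125. x_0 ∉ {1, 15610} and s = 1, so 12599 is a Miller–Rabin witness and 15611 is composite.
The smallest witness among the given bases is 17.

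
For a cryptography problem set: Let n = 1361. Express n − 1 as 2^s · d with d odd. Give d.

Halving: 1360 → 680 → 340 → 170 → 85; 85 is odd.
So 1360 = 2^4 · 85.

85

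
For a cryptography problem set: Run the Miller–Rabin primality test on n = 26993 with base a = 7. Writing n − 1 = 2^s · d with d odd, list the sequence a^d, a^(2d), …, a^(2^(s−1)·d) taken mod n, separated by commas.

n − 1 = 26992 = 2^4 · 1687, so s = 4 and d = 1687.
x_0 = 7^1687 mod 26993 = 11505.
x_1 = 11505^2 mod 26993 = 18346.
x_2 = 18346^2 mod 26993 = 26992.
x_3 = 26992^2 mod 26993 = 1.

11505, 18346, 26992, 1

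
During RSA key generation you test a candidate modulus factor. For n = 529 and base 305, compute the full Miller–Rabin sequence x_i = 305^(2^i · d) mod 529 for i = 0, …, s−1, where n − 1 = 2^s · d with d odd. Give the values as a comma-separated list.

n − 1 = 528 = 2^4 · 33, so s = 4 and d = 33.
x_0 = 305^33 mod 529 = 438.
x_1 = 438^2 mod 529 = 346.
x_2 = 346^2 mod 529 = 162.
x_3 = 162^2 mod 529 = 323.

438, 346, 162, 323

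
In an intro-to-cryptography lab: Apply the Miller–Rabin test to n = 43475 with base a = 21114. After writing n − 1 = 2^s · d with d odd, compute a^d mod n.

30429

n − 1 = 43474 = 2^1 · 21737, so s = 1 and d = 21737.
Repeated squaring mod 43475: 21114^1 ≡ 21114, 21114^2 ≡ 8346, 21114^4 ≡ 8766, 21114^8 ≡ 22431, 21114^16 ≡ 13586, 21114^32 ≡ 28021, 21114^64 ≡ 17941, 21114^128 ≡ 34056, 21114^256 ≡ 28561, 21114^512 ≡ 9296, 21114^1024 ≡ 30791, 21114^2048 ≡ 26356, 21114^4096 ≡ 38661, 21114^8192 ≡ 2421, 21114^16384 ≡ 35591.
21737 = 16384 + 4096 + 1024 + 128 + 64 + 32 + 8 + 1, so 21114^21737 ≡ 35591·38661·30791·34056·17941·28021·22431·21114 ≡ 30429 (mod 43475).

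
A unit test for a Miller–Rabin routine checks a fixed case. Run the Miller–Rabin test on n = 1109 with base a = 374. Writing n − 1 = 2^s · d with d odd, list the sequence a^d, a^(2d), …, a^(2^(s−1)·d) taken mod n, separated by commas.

354, 1108

n − 1 = 1108 = 2^2 · 277, so s = 2 and d = 277.
x_0 = 374^277 mod 1109 = 354.
x_1 = 354^2 mod 1109 = 1108.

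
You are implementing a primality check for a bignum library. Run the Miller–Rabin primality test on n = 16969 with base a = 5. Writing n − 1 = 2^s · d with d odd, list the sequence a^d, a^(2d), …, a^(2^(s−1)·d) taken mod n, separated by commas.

n − 1 = 16968 = 2^3 · 2121, so s = 3 and d = 2121.
x_0 = 5^2121 mod 16969 = 644.
x_1 = 644^2 mod 16969 = 7480.
x_2 = 7480^2 mod 16969 = 3607.

644, 7480, 3607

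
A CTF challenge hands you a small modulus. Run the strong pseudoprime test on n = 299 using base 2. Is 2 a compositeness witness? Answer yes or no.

yes

n − 1 = 298 = 2^1 · 149, so s = 1 and d = 149.
x_0 = 2^149 mod 299 = 110.
x_0 ∉ {1, 298} and s = 1, so 2 is a Miller–Rabin witness and 299 is composite.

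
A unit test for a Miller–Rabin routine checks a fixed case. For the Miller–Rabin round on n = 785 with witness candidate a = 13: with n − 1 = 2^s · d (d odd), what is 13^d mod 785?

13

n − 1 = 784 = 2^4 · 49, so s = 4 and d = 49.
By repeated squaring, 13^49 ≡ 13 (mod 785).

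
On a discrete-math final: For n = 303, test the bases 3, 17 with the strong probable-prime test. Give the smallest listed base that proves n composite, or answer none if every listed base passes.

3

n − 1 = 302 = 2^1 · 151, so s = 1 and d = 151.
Base 3: x_0 = 3^151 mod 303 = 300. x_0 ∉ {1, 302} and s = 1, so 3 is a Miller–Rabin witness and 303 is composite.
Base 17: x_0 = 17^151 mod 303 = 17. x_0 ∉ {1, 302} and s = 1, so 17 is a Miller–Rabin witness and 303 is composite.
The smallest witness among the given bases is 3.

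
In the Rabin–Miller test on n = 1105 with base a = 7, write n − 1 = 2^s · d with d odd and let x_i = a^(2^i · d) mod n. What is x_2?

1041

n − 1 = 1104 = 2^4 · 69, so s = 4 and d = 69.
x_0 = 7^69 mod 1105 = 827.
x_1 = 827^2 mod 1105 = 1039.
x_2 = 1039^2 mod 1105 = 1041.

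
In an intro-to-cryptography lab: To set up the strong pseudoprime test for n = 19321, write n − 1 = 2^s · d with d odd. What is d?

2415

Halving: 19320 → 9660 → 4830 → 2415; 2415 is odd.
So 19320 = 2^3 · 2415.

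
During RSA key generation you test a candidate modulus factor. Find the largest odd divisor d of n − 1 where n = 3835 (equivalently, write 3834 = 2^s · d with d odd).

1917

Halving: 3834 → 1917; 1917 is odd.
So 3834 = 2^1 · 1917.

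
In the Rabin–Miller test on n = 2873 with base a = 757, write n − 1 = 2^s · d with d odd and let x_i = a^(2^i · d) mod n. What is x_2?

373

n − 1 = 2872 = 2^3 · 359, so s = 3 and d = 359.
x_0 = 757^359 mod 2873 = 2518.
x_1 = 2518^2 mod 2873 = 2486.
x_2 = 2486^2 mod 2873 = 373.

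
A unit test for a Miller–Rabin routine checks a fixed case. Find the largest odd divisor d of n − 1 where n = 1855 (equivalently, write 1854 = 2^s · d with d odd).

927

Halving: 1854 → 927; 927 is odd.
So 1854 = 2^1 · 927.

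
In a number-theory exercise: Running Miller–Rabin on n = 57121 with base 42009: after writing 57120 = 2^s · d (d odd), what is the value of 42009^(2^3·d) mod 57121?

n − 1 = 57120 = 2^5 · 1785, so s = 5 and d = 1785.
x_0 = 42009^1785 mod 57121 = 47560.
x_1 = 47560^2 mod 57121 = 19121.
x_2 = 19121^2 mod 57121 = 38241.
x_3 = 38241^2 mod 57121 = 19360.

19360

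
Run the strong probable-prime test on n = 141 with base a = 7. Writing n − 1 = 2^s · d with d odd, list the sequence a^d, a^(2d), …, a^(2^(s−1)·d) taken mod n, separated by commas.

64, 7

n − 1 = 140 = 2^2 · 35, so s = 2 and d = 35.
x_0 = 7^35 mod 141 = 64.
x_1 = 64^2 mod 141 = 7.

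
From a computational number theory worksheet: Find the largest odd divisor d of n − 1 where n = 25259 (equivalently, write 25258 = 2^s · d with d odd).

Halving: 25258 → 12629; 12629 is odd.
So 25258 = 2^1 · 12629.

12629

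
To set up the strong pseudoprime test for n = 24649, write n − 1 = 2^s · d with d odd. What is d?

Halving: 24648 → 12324 → 6162 → 3081; 3081 is odd.
So 24648 = 2^3 · 3081.

3081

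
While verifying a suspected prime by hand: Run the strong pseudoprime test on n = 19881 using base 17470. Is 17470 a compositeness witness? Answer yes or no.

yes

n − 1 = 19880 = 2^3 · 2485, so s = 3 and d = 2485.
x_0 = 17470^2485 mod 19881 = 17470.
x_0 is neither 1 nor 19880, so continue squaring.
x_1 = 17470^2 mod 19881 = 7669.
x_2 = 7669^2 mod 19881 = 5563.
Reached i = s−1 = 2 without hitting −1: 17470 is a Miller–Rabin witness and 19881 is composite.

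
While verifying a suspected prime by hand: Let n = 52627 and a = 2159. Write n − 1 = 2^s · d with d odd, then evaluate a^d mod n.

n − 1 = 52626 = 2^1 · 26313, so s = 1 and d = 26313.
2159^26313 mod 52627 = 1.

1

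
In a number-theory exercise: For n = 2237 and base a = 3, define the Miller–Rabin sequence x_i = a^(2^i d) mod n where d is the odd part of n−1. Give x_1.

2236

n − 1 = 2236 = 2^2 · 559, so s = 2 and d = 559.
x_0 = 3^559 mod 2237 = 1216.
x_1 = 1216^2 mod 2237 = 2236.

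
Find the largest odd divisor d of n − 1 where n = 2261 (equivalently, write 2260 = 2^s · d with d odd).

Halving: 2260 → 1130 → 565; 565 is odd.
So 2260 = 2^2 · 565.

565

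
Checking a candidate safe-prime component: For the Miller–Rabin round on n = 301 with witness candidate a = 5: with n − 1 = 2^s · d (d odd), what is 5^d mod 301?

n − 1 = 300 = 2^2 · 75, so s = 2 and d = 75.
5^75 mod 301 = 174.

174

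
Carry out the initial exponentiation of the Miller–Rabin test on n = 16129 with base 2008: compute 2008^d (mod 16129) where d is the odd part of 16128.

n − 1 = 16128 = 2^8 · 63, so s = 8 and d = 63.
Repeated squaring mod 16129: 2008^1 ≡ 2008, 2008^2 ≡ 15943, 2008^4 ≡ 2338, 2008^8 ≡ 14642, 2008^16 ≡ 1496, 2008^32 ≡ 12214.
63 = 32 + 16 + 8 + 4 + 2 + 1, so 2008^63 ≡ 12214·1496·14642·2338·15943·2008 ≡ 1906 (mod 16129).

1906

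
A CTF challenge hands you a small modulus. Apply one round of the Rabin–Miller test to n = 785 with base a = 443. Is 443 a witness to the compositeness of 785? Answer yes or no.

no

n − 1 = 784 = 2^4 · 49, so s = 4 and d = 49.
x_0 = 443^49 mod 785 = 443.
x_0 is neither 1 nor 784, so continue squaring.
x_1 = 443^2 mod 785 = 784.
x_1 ≡ −1, so 443 is not a witness.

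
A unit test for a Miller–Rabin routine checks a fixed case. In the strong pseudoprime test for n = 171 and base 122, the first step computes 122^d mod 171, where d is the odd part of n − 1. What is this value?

122

n − 1 = 170 = 2^1 · 85, so s = 1 and d = 85.
122^85 mod 171 = 122.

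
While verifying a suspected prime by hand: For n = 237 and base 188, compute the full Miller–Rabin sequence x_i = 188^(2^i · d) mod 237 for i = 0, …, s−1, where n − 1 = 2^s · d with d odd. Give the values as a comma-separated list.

n − 1 = 236 = 2^2 · 59, so s = 2 and d = 59.
x_0 = 188^59 mod 237 = 86.
x_1 = 86^2 mod 237 = 49.

86, 49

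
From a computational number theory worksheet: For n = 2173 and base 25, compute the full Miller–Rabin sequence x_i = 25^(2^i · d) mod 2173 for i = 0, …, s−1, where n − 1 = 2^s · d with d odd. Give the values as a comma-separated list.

n − 1 = 2172 = 2^2 · 543, so s = 2 and d = 543.
x_0 = 25^543 mod 2173 = 1521.
x_1 = 1521^2 mod 2173 = 1369.

1521, 1369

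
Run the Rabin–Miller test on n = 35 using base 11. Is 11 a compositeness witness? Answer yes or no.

yes

n − 1 = 34 = 2^1 · 17, so s = 1 and d = 17.
x_0 = 11^17 mod 35 = 16.
x_0 ∉ {1, 34} and s = 1, so 11 is a Miller–Rabin witness and 35 is composite.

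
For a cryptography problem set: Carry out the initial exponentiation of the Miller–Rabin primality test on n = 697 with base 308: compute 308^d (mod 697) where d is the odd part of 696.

n − 1 = 696 = 2^3 · 87, so s = 3 and d = 87.
Repeated squaring mod 697: 308^1 ≡ 308, 308^2 ≡ 72, 308^4 ≡ 305, 308^8 ≡ 324, 308^16 ≡ 426, 308^32 ≡ 256, 308^64 ≡ 18.
87 = 64 + 16 + 4 + 2 + 1, so 308^87 ≡ 18·426·305·72·308 ≡ 689 (mod 697).

689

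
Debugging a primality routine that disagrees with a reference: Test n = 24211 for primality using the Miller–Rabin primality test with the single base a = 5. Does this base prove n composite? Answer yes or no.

n − 1 = 24210 = 2^1 · 12105, so s = 1 and d = 12105.
x_0 = 5^12105 mod 24211 = 1.
x_0 = 1, so 5 is not a witness.

no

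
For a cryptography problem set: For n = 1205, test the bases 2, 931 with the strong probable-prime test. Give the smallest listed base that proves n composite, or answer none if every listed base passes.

2

n − 1 = 1204 = 2^2 · 301, so s = 2 and d = 301.
Base 2: x_0 = 2^301 mod 1205 = 962. x_0 is neither 1 nor 1204, so continue squaring. x_1 = 962^2 mod 1205 = 4. Reached i = s−1 = 1 without hitting −1: 2 is a Miller–Rabin witness and 1205 is composite.
Base 931: x_0 = 931^301 mod 1205 = 1021. x_0 is neither 1 nor 1204, so continue squaring. x_1 = 1021^2 mod 1205 = 116. Reached i = s−1 = 1 without hitting −1: 931 is a Miller–Rabin witness and 1205 is composite.
The smallest witness among the given bases is 2.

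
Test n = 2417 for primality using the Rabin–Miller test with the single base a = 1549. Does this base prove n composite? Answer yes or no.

n − 1 = 2416 = 2^4 · 151, so s = 4 and d = 151.
Repeated squaring mod 2417: 1549^1 ≡ 1549, 1549^2 ≡ 1737, 1549^4 ≡ 753, 1549^8 ≡ 1431, 1549^16 ≡ 562, 1549^32 ≡ 1634, 1549^64 ≡ 1588, 1549^128 ≡ 813.
151 = 128 + 16 + 4 + 2 + 1, so 1549^151 ≡ 813·562·753·1737·1549 ≡ 2350 (mod 2417).
x_0 = 1549^151 mod 2417 = 2350.
x_0 is neither 1 nor 2416, so continue squaring.
x_1 = 2350^2 mod 2417 = 2072.
x_2 = 2072^2 mod 2417 = 592.
x_3 = 592^2 mod 2417 = 2416.
x_3 ≡ −1, so 1549 is not a witness.

no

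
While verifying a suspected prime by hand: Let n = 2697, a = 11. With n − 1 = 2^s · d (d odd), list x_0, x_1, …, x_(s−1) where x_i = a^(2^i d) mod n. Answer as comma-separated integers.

881, 2122, 1591

n − 1 = 2696 = 2^3 · 337, so s = 3 and d = 337.
x_0 = 11^337 mod 2697 = 881.
x_1 = 881^2 mod 2697 = 2122.
x_2 = 2122^2 mod 2697 = 1591.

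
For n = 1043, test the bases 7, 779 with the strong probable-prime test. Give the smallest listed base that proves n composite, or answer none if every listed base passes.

n − 1 = 1042 = 2^1 · 521, so s = 1 and d = 521.
Base 7: x_0 = 7^521 mod 1043 = 343. x_0 ∉ {1, 1042} and s = 1, so 7 is a Miller–Rabin witness and 1043 is composite.
Base 779: x_0 = 779^521 mod 1043 = 32. x_0 ∉ {1, 1042} and s = 1, so 779 is a Miller–Rabin witness and 1043 is composite.
The smallest witness among the given bases is 7.

7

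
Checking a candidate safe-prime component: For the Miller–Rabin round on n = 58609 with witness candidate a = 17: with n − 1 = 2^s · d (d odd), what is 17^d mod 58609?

36204

n − 1 = 58608 = 2^4 · 3663, so s = 4 and d = 3663.
Repeated squaring mod 58609: 17^1 ≡ 17, 17^2 ≡ 289, 17^4 ≡ 24912, 17^8 ≡ 55652, 17^16 ≡ 11108, 17^32 ≡ 15719, 17^64 ≡ 50026, 17^128 ≡ 54985, 17^256 ≡ 4960, 17^512 ≡ 44429, 17^1024 ≡ 43530, 17^2048 ≡ 31930.
3663 = 2048 + 1024 + 512 + 64 + 8 + 4 + 2 + 1, so 17^3663 ≡ 31930·43530·44429·50026·55652·24912·289·17 ≡ 36204 (mod 58609).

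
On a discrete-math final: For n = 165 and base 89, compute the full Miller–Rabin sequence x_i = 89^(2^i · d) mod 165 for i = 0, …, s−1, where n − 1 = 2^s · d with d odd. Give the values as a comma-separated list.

n − 1 = 164 = 2^2 · 41, so s = 2 and d = 41.
x_0 = 89^41 mod 165 = 89.
x_1 = 89^2 mod 165 = 1.

89, 1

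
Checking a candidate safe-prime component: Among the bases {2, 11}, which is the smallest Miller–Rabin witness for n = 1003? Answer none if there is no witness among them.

n − 1 = 1002 = 2^1 · 501, so s = 1 and d = 501.
Base 2: x_0 = 2^501 mod 1003 = 865. x_0 ∉ {1, 1002} and s = 1, so 2 is a Miller–Rabin witness and 1003 is composite.
Base 11: x_0 = 11^501 mod 1003 = 214. x_0 ∉ {1, 1002} and s = 1, so 11 is a Miller–Rabin witness and 1003 is composite.
The smallest witness among the given bases is 2.

2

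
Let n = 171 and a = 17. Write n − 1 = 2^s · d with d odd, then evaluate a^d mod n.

35

n − 1 = 170 = 2^1 · 85, so s = 1 and d = 85.
By repeated squaring, 17^85 ≡ 35 (mod 171).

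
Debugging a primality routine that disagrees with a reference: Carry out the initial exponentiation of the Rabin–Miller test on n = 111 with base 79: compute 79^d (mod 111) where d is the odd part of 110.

106

n − 1 = 110 = 2^1 · 55, so s = 1 and d = 55.
79^55 mod 111 = 106.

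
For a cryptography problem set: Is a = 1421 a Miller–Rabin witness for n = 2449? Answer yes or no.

n − 1 = 2448 = 2^4 · 153, so s = 4 and d = 153.
x_0 = 1421^153 mod 2449 = 2448.
x_0 = 2448 ≡ −1, so 1421 is not a witness.

no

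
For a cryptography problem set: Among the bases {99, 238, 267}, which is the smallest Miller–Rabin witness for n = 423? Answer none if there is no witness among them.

n − 1 = 422 = 2^1 · 211, so s = 1 and d = 211.
Base 99: x_0 = 99^211 mod 423 = 315. x_0 ∉ {1, 422} and s = 1, so 99 is a Miller–Rabin witness and 423 is composite.
Base 238: x_0 = 238^211 mod 423 = 175. x_0 ∉ {1, 422} and s = 1, so 238 is a Miller–Rabin witness and 423 is composite.
Base 267: x_0 = 267^211 mod 423 = 288. x_0 ∉ {1, 422} and s = 1, so 267 is a Miller–Rabin witness and 423 is composite.
The smallest witness among the given bases is 99.

99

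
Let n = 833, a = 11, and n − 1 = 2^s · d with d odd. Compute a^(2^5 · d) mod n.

n − 1 = 832 = 2^6 · 13, so s = 6 and d = 13.
x_0 = 11^13 mod 833 = 466.
x_1 = 466^2 mod 833 = 576.
x_2 = 576^2 mod 833 = 242.
x_3 = 242^2 mod 833 = 254.
x_4 = 254^2 mod 833 = 375.
x_5 = 375^2 mod 833 = 681.

681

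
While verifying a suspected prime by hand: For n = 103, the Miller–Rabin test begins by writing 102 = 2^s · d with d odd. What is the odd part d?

51

Halving: 102 → 51; 51 is odd.
So 102 = 2^1 · 51.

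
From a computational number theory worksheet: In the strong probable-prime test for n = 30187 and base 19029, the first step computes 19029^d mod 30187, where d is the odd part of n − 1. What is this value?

1

n − 1 = 30186 = 2^1 · 15093, so s = 1 and d = 15093.
19029^15093 mod 30187 = 1.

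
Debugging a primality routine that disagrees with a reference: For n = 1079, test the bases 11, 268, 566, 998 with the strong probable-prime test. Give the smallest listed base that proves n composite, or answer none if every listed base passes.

n − 1 = 1078 = 2^1 · 539, so s = 1 and d = 539.
Base 11: x_0 = 11^539 mod 1079 = 175. x_0 ∉ {1, 1078} and s = 1, so 11 is a Miller–Rabin witness and 1079 is composite.
Base 268: x_0 = 268^539 mod 1079 = 96. x_0 ∉ {1, 1078} and s = 1, so 268 is a Miller–Rabin witness and 1079 is composite.
Base 566: x_0 = 566^539 mod 1079 = 535. x_0 ∉ {1, 1078} and s = 1, so 566 is a Miller–Rabin witness and 1079 is composite.
Base 998: x_0 = 998^539 mod 1079 = 849. x_0 ∉ {1, 1078} and s = 1, so 998 is a Miller–Rabin witness and 1079 is composite.
The smallest witness among the given bases is 11.

11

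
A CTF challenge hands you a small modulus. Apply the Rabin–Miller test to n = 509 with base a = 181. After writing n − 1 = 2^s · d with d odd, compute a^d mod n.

n − 1 = 508 = 2^2 · 127, so s = 2 and d = 127.
181^127 mod 509 = 1.

1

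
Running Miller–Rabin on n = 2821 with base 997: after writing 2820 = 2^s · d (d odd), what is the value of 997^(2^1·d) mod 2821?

n − 1 = 2820 = 2^2 · 705, so s = 2 and d = 705.
Repeated squaring mod 2821: 997^1 ≡ 997, 997^2 ≡ 1017, 997^4 ≡ 1803, 997^8 ≡ 1017, 997^16 ≡ 1803, 997^32 ≡ 1017, 997^64 ≡ 1803, 997^128 ≡ 1017, 997^256 ≡ 1803, 997^512 ≡ 1017.
705 = 512 + 128 + 64 + 1, so 997^705 ≡ 1017·1017·1803·997 ≡ 1210 (mod 2821).
x_0 = 1210.
x_1 = 1210^2 mod 2821 = 1.

1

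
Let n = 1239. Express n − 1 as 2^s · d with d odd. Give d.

Halving: 1238 → 619; 619 is odd.
So 1238 = 2^1 · 619.

619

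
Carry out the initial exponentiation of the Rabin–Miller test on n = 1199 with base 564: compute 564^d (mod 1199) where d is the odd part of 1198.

n − 1 = 1198 = 2^1 · 599, so s = 1 and d = 599.
564^599 mod 1199 = 708.

708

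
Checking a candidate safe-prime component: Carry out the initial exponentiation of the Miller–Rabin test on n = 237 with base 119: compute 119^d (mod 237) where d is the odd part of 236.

n − 1 = 236 = 2^2 · 59, so s = 2 and d = 59.
119^59 mod 237 = 44.

44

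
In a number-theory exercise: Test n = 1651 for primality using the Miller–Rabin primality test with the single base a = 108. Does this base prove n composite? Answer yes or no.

n − 1 = 1650 = 2^1 · 825, so s = 1 and d = 825.
Repeated squaring mod 1651: 108^1 ≡ 108, 108^2 ≡ 107, 108^4 ≡ 1543, 108^8 ≡ 107, 108^16 ≡ 1543, 108^32 ≡ 107, 108^64 ≡ 1543, 108^128 ≡ 107, 108^256 ≡ 1543, 108^512 ≡ 107.
825 = 512 + 256 + 32 + 16 + 8 + 1, so 108^825 ≡ 107·1543·107·1543·107·108 ≡ 1650 (mod 1651).
x_0 = 108^825 mod 1651 = 1650.
x_0 = 1650 ≡ −1, so 108 is not a witness.

no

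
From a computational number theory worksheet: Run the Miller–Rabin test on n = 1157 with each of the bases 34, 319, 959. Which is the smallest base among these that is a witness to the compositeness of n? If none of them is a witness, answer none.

319

n − 1 = 1156 = 2^2 · 289, so s = 2 and d = 289.
Base 34: x_0 = 34^289 mod 1157 = 34. x_0 is neither 1 nor 1156, so continue squaring. x_1 = 34^2 mod 1157 = 1156. x_1 ≡ −1, so 34 is not a witness.
Base 319: x_0 = 319^289 mod 1157 = 319. x_0 is neither 1 nor 1156, so continue squaring. x_1 = 319^2 mod 1157 = 1102. Reached i = s−1 = 1 without hitting −1: 319 is a Miller–Rabin witness and 1157 is composite.
Base 959: x_0 = 959^289 mod 1157 = 257. x_0 is neither 1 nor 1156, so continue squaring. x_1 = 257^2 mod 1157 = 100. Reached i = s−1 = 1 without hitting −1: 959 is a Miller–Rabin witness and 1157 is composite.
The smallest witness among the given bases is 319.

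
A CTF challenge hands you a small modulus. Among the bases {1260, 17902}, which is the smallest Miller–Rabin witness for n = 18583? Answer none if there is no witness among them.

none

n − 1 = 18582 = 2^1 · 9291, so s = 1 and d = 9291.
Base 1260: x_0 = 1260^9291 mod 18583 = 18582. x_0 = 18582 ≡ −1, so 1260 is not a witness.
Base 17902: x_0 = 17902^9291 mod 18583 = 18582. x_0 = 18582 ≡ −1, so 17902 is not a witness.
No listed base is a witness for 18583.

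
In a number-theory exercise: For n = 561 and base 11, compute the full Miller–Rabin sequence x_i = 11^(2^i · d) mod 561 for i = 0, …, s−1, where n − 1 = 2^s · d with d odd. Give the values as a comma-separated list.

n − 1 = 560 = 2^4 · 35, so s = 4 and d = 35.
x_0 = 11^35 mod 561 = 209.
x_1 = 209^2 mod 561 = 484.
x_2 = 484^2 mod 561 = 319.
x_3 = 319^2 mod 561 = 220.

209, 484, 319, 220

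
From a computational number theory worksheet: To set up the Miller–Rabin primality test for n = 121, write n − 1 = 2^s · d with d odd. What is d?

Halving: 120 → 60 → 30 → 15; 15 is odd.
So 120 = 2^3 · 15.

15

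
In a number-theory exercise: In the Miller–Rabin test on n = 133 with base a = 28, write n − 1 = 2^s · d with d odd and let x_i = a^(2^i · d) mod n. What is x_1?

7

n − 1 = 132 = 2^2 · 33, so s = 2 and d = 33.
x_0 = 28^33 mod 133 = 49.
x_1 = 49^2 mod 133 = 7.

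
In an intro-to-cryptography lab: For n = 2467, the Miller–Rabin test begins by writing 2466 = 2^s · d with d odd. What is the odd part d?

1233

Halving: 2466 → 1233; 1233 is odd.
So 2466 = 2^1 · 1233.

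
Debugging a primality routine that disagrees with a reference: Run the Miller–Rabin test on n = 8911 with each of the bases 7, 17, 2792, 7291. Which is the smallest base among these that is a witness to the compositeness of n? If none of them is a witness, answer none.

7

n − 1 = 8910 = 2^1 · 4455, so s = 1 and d = 4455.
Base 7: x_0 = 7^4455 mod 8911 = 1540. x_0 ∉ {1, 8910} and s = 1, so 7 is a Miller–Rabin witness and 8911 is composite.
Base 17: x_0 = 17^4455 mod 8911 = 2547. x_0 ∉ {1, 8910} and s = 1, so 17 is a Miller–Rabin witness and 8911 is composite.
Base 2792: x_0 = 2792^4455 mod 8911 = 8910. x_0 = 8910 ≡ −1, so 2792 is not a witness.
Base 7291: x_0 = 7291^4455 mod 8911 = 6098. x_0 ∉ {1, 8910} and s = 1, so 7291 is a Miller–Rabin witness and 8911 is composite.
The smallest witness among the given bases is 7.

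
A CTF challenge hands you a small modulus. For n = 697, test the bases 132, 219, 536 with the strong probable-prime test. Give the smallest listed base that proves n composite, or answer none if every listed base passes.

n − 1 = 696 = 2^3 · 87, so s = 3 and d = 87.
Base 132: x_0 = 132^87 mod 697 = 565. x_0 is neither 1 nor 696, so continue squaring. x_1 = 565^2 mod 697 = 696. x_1 ≡ −1, so 132 is not a witness.
Base 219: x_0 = 219^87 mod 697 = 331. x_0 is neither 1 nor 696, so continue squaring. x_1 = 331^2 mod 697 = 132. x_2 = 132^2 mod 697 = 696. x_2 ≡ −1, so 219 is not a witness.
Base 536: x_0 = 536^87 mod 697 = 342. x_0 is neither 1 nor 696, so continue squaring. x_1 = 342^2 mod 697 = 565. x_2 = 565^2 mod 697 = 696. x_2 ≡ −1, so 536 is not a witness.
No listed base is a witness for 697.

none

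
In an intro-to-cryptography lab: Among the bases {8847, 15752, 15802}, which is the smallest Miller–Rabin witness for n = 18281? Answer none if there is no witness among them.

n − 1 = 18280 = 2^3 · 2285, so s = 3 and d = 2285.
Base 8847: x_0 = 8847^2285 mod 18281 = 2515. x_0 is neither 1 nor 18280, so continue squaring. x_1 = 2515^2 mod 18281 = 18280. x_1 ≡ −1, so 8847 is not a witness.
Base 15752: x_0 = 15752^2285 mod 18281 = 3125. x_0 is neither 1 nor 18280, so continue squaring. x_1 = 3125^2 mod 18281 = 3571. x_2 = 3571^2 mod 18281 = 10184. Reached i = s−1 = 2 without hitting −1: 15752 is a Miller–Rabin witness and 18281 is composite.
Base 15802: x_0 = 15802^2285 mod 18281 = 4807. x_0 is neither 1 nor 18280, so continue squaring. x_1 = 4807^2 mod 18281 = 65. x_2 = 65^2 mod 18281 = 4225. Reached i = s−1 = 2 without hitting −1: 15802 is a Miller–Rabin witness and 18281 is composite.
The smallest witness among the given bases is 15752.

15752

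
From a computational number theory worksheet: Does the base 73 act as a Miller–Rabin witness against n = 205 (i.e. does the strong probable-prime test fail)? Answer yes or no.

no

n − 1 = 204 = 2^2 · 51, so s = 2 and d = 51.
x_0 = 73^51 mod 205 = 132.
x_0 is neither 1 nor 204, so continue squaring.
x_1 = 132^2 mod 205 = 204.
x_1 ≡ −1, so 73 is not a witness.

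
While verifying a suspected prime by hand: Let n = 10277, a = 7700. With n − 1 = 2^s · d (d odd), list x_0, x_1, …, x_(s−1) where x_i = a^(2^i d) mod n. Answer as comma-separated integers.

n − 1 = 10276 = 2^2 · 2569, so s = 2 and d = 2569.
x_0 = 7700^2569 mod 10277 = 4466.
x_1 = 4466^2 mod 10277 = 7776.

4466, 7776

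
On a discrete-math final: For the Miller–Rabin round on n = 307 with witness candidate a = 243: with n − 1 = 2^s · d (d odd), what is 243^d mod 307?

n − 1 = 306 = 2^1 · 153, so s = 1 and d = 153.
243^153 mod 307 = 306.

306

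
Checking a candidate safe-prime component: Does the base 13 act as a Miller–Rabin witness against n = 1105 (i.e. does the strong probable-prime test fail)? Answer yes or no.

n − 1 = 1104 = 2^4 · 69, so s = 4 and d = 69.
Repeated squaring mod 1105: 13^1 ≡ 13, 13^2 ≡ 169, 13^4 ≡ 936, 13^8 ≡ 936, 13^16 ≡ 936, 13^32 ≡ 936, 13^64 ≡ 936.
69 = 64 + 4 + 1, so 13^69 ≡ 936·936·13 ≡ 13 (mod 1105).
x_0 = 13^69 mod 1105 = 13.
x_0 is neither 1 nor 1104, so continue squaring.
x_1 = 13^2 mod 1105 = 169.
x_2 = 169^2 mod 1105 = 936.
x_3 = 936^2 mod 1105 = 936.
Reached i = s−1 = 3 without hitting −1: 13 is a Miller–Rabin witness and 1105 is composite.

yes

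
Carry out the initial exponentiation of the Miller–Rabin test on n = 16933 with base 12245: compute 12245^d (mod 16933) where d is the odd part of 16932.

n − 1 = 16932 = 2^2 · 4233, so s = 2 and d = 4233.
12245^4233 mod 16933 = 7694.

7694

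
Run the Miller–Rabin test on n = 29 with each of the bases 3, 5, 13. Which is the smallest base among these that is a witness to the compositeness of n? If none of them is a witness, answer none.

n − 1 = 28 = 2^2 · 7, so s = 2 and d = 7.
Base 3: x_0 = 3^7 mod 29 = 12. x_0 is neither 1 nor 28, so continue squaring. x_1 = 12^2 mod 29 = 28. x_1 ≡ −1, so 3 is not a witness.
Base 5: x_0 = 5^7 mod 29 = 28. x_0 = 28 ≡ −1, so 5 is not a witness.
Base 13: x_0 = 13^7 mod 29 = 28. x_0 = 28 ≡ −1, so 13 is not a witness.
No listed base is a witness for 29.

none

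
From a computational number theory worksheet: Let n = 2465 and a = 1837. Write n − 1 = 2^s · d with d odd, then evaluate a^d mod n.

1752

n − 1 = 2464 = 2^5 · 77, so s = 5 and d = 77.
1837^77 mod 2465 = 1752.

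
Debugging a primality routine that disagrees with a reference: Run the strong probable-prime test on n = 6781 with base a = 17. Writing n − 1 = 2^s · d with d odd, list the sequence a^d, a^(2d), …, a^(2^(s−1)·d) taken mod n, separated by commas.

1, 1

n − 1 = 6780 = 2^2 · 1695, so s = 2 and d = 1695.
x_0 = 17^1695 mod 6781 = 1.
x_1 = 1^2 mod 6781 = 1.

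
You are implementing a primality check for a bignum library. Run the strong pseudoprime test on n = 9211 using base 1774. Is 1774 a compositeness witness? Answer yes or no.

no

n − 1 = 9210 = 2^1 · 4605, so s = 1 and d = 4605.
x_0 = 1774^4605 mod 9211 = 9210.
x_0 = 9210 ≡ −1, so 1774 is not a witness.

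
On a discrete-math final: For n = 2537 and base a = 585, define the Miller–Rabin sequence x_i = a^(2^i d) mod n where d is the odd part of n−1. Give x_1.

n − 1 = 2536 = 2^3 · 317, so s = 3 and d = 317.
x_0 = 585^317 mod 2537 = 2334.
x_1 = 2334^2 mod 2537 = 617.

617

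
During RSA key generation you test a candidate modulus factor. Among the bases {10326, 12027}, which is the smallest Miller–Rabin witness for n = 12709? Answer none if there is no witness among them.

n − 1 = 12708 = 2^2 · 3177, so s = 2 and d = 3177.
Base 10326: x_0 = 10326^3177 mod 12709 = 11990. x_0 is neither 1 nor 12708, so continue squaring. x_1 = 11990^2 mod 12709 = 8601. Reached i = s−1 = 1 without hitting −1: 10326 is a Miller–Rabin witness and 12709 is composite.
Base 12027: x_0 = 12027^3177 mod 12709 = 6681. x_0 is neither 1 nor 12708, so continue squaring. x_1 = 6681^2 mod 12709 = 1753. Reached i = s−1 = 1 without hitting −1: 12027 is a Miller–Rabin witness and 12709 is composite.
The smallest witness among the given bases is 10326.

10326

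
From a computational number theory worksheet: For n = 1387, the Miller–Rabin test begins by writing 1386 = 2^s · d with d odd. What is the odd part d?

Halving: 1386 → 693; 693 is odd.
So 1386 = 2^1 · 693.

693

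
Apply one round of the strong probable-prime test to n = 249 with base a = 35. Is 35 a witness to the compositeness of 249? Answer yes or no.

n − 1 = 248 = 2^3 · 31, so s = 3 and d = 31.
Repeated squaring mod 249: 35^1 ≡ 35, 35^2 ≡ 229, 35^4 ≡ 151, 35^8 ≡ 142, 35^16 ≡ 244.
31 = 16 + 8 + 4 + 2 + 1, so 35^31 ≡ 244·142·151·229·35 ≡ 143 (mod 249).
x_0 = 35^31 mod 249 = 143.
x_0 is neither 1 nor 248, so continue squaring.
x_1 = 143^2 mod 249 = 31.
x_2 = 31^2 mod 249 = 214.
Reached i = s−1 = 2 without hitting −1: 35 is a Miller–Rabin witness and 249 is composite.

yes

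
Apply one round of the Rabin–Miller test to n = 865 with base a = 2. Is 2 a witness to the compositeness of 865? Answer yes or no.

n − 1 = 864 = 2^5 · 27, so s = 5 and d = 27.
x_0 = 2^27 mod 865 = 3.
x_0 is neither 1 nor 864, so continue squaring.
x_1 = 3^2 mod 865 = 9.
x_2 = 9^2 mod 865 = 81.
x_3 = 81^2 mod 865 = 506.
x_4 = 506^2 mod 865 = 861.
Reached i = s−1 = 4 without hitting −1: 2 is a Miller–Rabin witness and 865 is composite.

yes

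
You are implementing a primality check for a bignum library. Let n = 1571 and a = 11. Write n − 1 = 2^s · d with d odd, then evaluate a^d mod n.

1570

n − 1 = 1570 = 2^1 · 785, so s = 1 and d = 785.
Repeated squaring mod 1571: 11^1 ≡ 11, 11^2 ≡ 121, 11^4 ≡ 502, 11^8 ≡ 644, 11^16 ≡ 1563, 11^32 ≡ 64, 11^64 ≡ 954, 11^128 ≡ 507, 11^256 ≡ 976, 11^512 ≡ 550.
785 = 512 + 256 + 16 + 1, so 11^785 ≡ 550·976·1563·11 ≡ 1570 (mod 1571).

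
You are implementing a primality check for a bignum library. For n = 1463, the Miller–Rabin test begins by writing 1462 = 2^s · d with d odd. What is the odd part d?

Halving: 1462 → 731; 731 is odd.
So 1462 = 2^1 · 731.

731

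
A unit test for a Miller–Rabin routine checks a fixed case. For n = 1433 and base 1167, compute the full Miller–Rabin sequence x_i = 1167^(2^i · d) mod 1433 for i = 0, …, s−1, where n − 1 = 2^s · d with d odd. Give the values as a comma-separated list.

n − 1 = 1432 = 2^3 · 179, so s = 3 and d = 179.
x_0 = 1167^179 mod 1433 = 891.
x_1 = 891^2 mod 1433 = 1432.
x_2 = 1432^2 mod 1433 = 1.

891, 1432, 1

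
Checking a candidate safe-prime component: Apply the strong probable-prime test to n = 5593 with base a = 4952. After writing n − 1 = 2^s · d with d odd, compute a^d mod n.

n − 1 = 5592 = 2^3 · 699, so s = 3 and d = 699.
4952^699 mod 5593 = 538.

538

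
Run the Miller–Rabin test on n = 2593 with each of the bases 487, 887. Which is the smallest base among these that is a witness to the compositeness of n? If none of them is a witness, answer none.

none

n − 1 = 2592 = 2^5 · 81, so s = 5 and d = 81.
Base 487: x_0 = 487^81 mod 2593 = 2258. x_0 is neither 1 nor 2592, so continue squaring. x_1 = 2258^2 mod 2593 = 726. x_2 = 726^2 mod 2593 = 697. x_3 = 697^2 mod 2593 = 918. x_4 = 918^2 mod 2593 = 2592. x_4 ≡ −1, so 487 is not a witness.
Base 887: x_0 = 887^81 mod 2593 = 1675. x_0 is neither 1 nor 2592, so continue squaring. x_1 = 1675^2 mod 2593 = 2592. x_1 ≡ −1, so 887 is not a witness.
No listed base is a witness for 2593.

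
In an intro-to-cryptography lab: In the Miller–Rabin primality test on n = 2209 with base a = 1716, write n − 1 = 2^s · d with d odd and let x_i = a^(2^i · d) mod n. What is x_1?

1176

n − 1 = 2208 = 2^5 · 69, so s = 5 and d = 69.
x_0 = 1716^69 mod 2209 = 1693.
x_1 = 1693^2 mod 2209 = 1176.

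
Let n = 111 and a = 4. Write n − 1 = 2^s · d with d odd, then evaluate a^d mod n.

4

n − 1 = 110 = 2^1 · 55, so s = 1 and d = 55.
4^55 mod 111 = 4.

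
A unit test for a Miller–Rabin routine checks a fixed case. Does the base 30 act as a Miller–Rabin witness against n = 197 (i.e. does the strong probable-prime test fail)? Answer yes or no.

n − 1 = 196 = 2^2 · 49, so s = 2 and d = 49.
Repeated squaring mod 197: 30^1 ≡ 30, 30^2 ≡ 112, 30^4 ≡ 133, 30^8 ≡ 156, 30^16 ≡ 105, 30^32 ≡ 190.
49 = 32 + 16 + 1, so 30^49 ≡ 190·105·30 ≡ 14 (mod 197).
x_0 = 30^49 mod 197 = 14.
x_0 is neither 1 nor 196, so continue squaring.
x_1 = 14^2 mod 197 = 196.
x_1 ≡ −1, so 30 is not a witness.

no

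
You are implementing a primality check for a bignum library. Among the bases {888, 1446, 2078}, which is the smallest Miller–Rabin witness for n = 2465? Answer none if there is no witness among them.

n − 1 = 2464 = 2^5 · 77, so s = 5 and d = 77.
Base 888: x_0 = 888^77 mod 2465 = 1143. x_0 is neither 1 nor 2464, so continue squaring. x_1 = 1143^2 mod 2465 = 2464. x_1 ≡ −1, so 888 is not a witness.
Base 1446: x_0 = 1446^77 mod 2465 = 1. x_0 = 1, so 1446 is not a witness.
Base 2078: x_0 = 2078^77 mod 2465 = 2163. x_0 is neither 1 nor 2464, so continue squaring. x_1 = 2163^2 mod 2465 = 2464. x_1 ≡ −1, so 2078 is not a witness.
No listed base is a witness for 2465.

none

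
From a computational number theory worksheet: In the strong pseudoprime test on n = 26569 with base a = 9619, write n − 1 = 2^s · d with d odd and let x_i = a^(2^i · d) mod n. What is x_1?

24777

n − 1 = 26568 = 2^3 · 3321, so s = 3 and d = 3321.
Repeated squaring mod 26569: 9619^1 ≡ 9619, 9619^2 ≡ 11903, 9619^4 ≡ 15501, 9619^8 ≡ 17534, 9619^16 ≡ 11257, 9619^32 ≡ 12488, 9619^64 ≡ 16683, 9619^128 ≡ 12214, 9619^256 ≡ 23430, 9619^512 ≡ 22791, 9619^1024 ≡ 5731, 9619^2048 ≡ 5077.
3321 = 2048 + 1024 + 128 + 64 + 32 + 16 + 8 + 1, so 9619^3321 ≡ 5077·5731·12214·16683·12488·11257·17534·9619 ≡ 14180 (mod 26569).
x_0 = 14180.
x_1 = 14180^2 mod 26569 = 24777.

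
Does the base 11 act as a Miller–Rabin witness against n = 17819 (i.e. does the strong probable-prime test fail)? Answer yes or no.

yes

n − 1 = 17818 = 2^1 · 8909, so s = 1 and d = 8909.
x_0 = 11^8909 mod 17819 = 15242.
x_0 ∉ {1, 17818} and s = 1, so 11 is a Miller–Rabin witness and 17819 is composite.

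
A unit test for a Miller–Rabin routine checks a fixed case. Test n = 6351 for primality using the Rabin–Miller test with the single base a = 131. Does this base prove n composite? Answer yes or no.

n − 1 = 6350 = 2^1 · 3175, so s = 1 and d = 3175.
Repeated squaring mod 6351: 131^1 ≡ 131, 131^2 ≡ 4459, 131^4 ≡ 4051, 131^8 ≡ 5968, 131^16 ≡ 616, 131^32 ≡ 4747, 131^64 ≡ 661, 131^128 ≡ 5053, 131^256 ≡ 1789, 131^512 ≡ 5968, 131^1024 ≡ 616, 131^2048 ≡ 4747.
3175 = 2048 + 1024 + 64 + 32 + 4 + 2 + 1, so 131^3175 ≡ 4747·616·661·4747·4051·4459·131 ≡ 5009 (mod 6351).
x_0 = 131^3175 mod 6351 = 5009.
x_0 ∉ {1, 6350} and s = 1, so 131 is a Miller–Rabin witness and 6351 is composite.

yes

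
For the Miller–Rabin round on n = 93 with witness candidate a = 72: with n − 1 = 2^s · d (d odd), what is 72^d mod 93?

45

n − 1 = 92 = 2^2 · 23, so s = 2 and d = 23.
Repeated squaring mod 93: 72^1 ≡ 72, 72^2 ≡ 69, 72^4 ≡ 18, 72^8 ≡ 45, 72^16 ≡ 72.
23 = 16 + 4 + 2 + 1, so 72^23 ≡ 72·18·69·72 ≡ 45 (mod 93).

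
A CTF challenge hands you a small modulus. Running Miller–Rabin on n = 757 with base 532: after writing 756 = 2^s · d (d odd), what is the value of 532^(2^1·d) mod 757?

1

n − 1 = 756 = 2^2 · 189, so s = 2 and d = 189.
x_0 = 532^189 mod 757 = 1.
x_1 = 1^2 mod 757 = 1.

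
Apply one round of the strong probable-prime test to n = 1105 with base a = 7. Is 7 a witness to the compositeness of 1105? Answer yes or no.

n − 1 = 1104 = 2^4 · 69, so s = 4 and d = 69.
Repeated squaring mod 1105: 7^1 ≡ 7, 7^2 ≡ 49, 7^4 ≡ 191, 7^8 ≡ 16, 7^16 ≡ 256, 7^32 ≡ 341, 7^64 ≡ 256.
69 = 64 + 4 + 1, so 7^69 ≡ 256·191·7 ≡ 827 (mod 1105).
x_0 = 7^69 mod 1105 = 827.
x_0 is neither 1 nor 1104, so continue squaring.
x_1 = 827^2 mod 1105 = 1039.
x_2 = 1039^2 mod 1105 = 1041.
x_3 = 1041^2 mod 1105 = 781.
Reached i = s−1 = 3 without hitting −1: 7 is a Miller–Rabin witness and 1105 is composite.

yes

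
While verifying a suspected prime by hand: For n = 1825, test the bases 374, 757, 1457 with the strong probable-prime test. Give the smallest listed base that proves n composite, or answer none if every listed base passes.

none

n − 1 = 1824 = 2^5 · 57, so s = 5 and d = 57.
Base 374: x_0 = 374^57 mod 1825 = 1824. x_0 = 1824 ≡ −1, so 374 is not a witness.
Base 757: x_0 = 757^57 mod 1825 = 757. x_0 is neither 1 nor 1824, so continue squaring. x_1 = 757^2 mod 1825 = 1824. x_1 ≡ −1, so 757 is not a witness.
Base 1457: x_0 = 1457^57 mod 1825 = 757. x_0 is neither 1 nor 1824, so continue squaring. x_1 = 757^2 mod 1825 = 1824. x_1 ≡ −1, so 1457 is not a witness.
No listed base is a witness for 1825.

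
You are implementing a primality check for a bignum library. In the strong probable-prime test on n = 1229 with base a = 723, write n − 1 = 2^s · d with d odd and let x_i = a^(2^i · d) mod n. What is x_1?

1228

n − 1 = 1228 = 2^2 · 307, so s = 2 and d = 307.
x_0 = 723^307 mod 1229 = 632.
x_1 = 632^2 mod 1229 = 1228.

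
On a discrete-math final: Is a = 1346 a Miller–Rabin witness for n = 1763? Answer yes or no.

yes

n − 1 = 1762 = 2^1 · 881, so s = 1 and d = 881.
Repeated squaring mod 1763: 1346^1 ≡ 1346, 1346^2 ≡ 1115, 1346^4 ≡ 310, 1346^8 ≡ 898, 1346^16 ≡ 713, 1346^32 ≡ 625, 1346^64 ≡ 1002, 1346^128 ≡ 857, 1346^256 ≡ 1041, 1346^512 ≡ 1199.
881 = 512 + 256 + 64 + 32 + 16 + 1, so 1346^881 ≡ 1199·1041·1002·625·713·1346 ≡ 526 (mod 1763).
x_0 = 1346^881 mod 1763 = 526.
x_0 ∉ {1, 1762} and s = 1, so 1346 is a Miller–Rabin witness and 1763 is composite.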